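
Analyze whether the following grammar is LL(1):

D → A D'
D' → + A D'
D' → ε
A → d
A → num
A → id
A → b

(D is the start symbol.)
A grammar is LL(1) if for each non-terminal N with multiple productions, the predict sets of those productions are pairwise disjoint, where PREDICT(N → α) = (FIRST(α) \ {ε}) ∪ (FOLLOW(N) if α ⇒* ε).

Relevant sets:
  FOLLOW(D') = { $ }

For D':
  PREDICT(D' → '+' A D') = { '+' }
  PREDICT(D' → ε) = { $ }
For A:
  PREDICT(A → d) = { 'd' }
  PREDICT(A → num) = { 'num' }
  PREDICT(A → id) = { 'id' }
  PREDICT(A → b) = { 'b' }
D has a single production, so nothing to check there.

All predict sets are disjoint. The grammar IS LL(1).

Answer: Yes, the grammar is LL(1).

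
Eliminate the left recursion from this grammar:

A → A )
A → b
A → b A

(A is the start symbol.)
A is directly left-recursive. The standard transformation for
  A → A α₁ | ... | A α_m | β₁ | ... | β_n
is
  A  → β₁ A' | ... | β_n A'
  A' → α₁ A' | ... | α_m A' | ε

A → b becomes A → b A'
A → b A becomes A → b A A'
A → A ) becomes A' → ) A'
Add A' → ε

Resulting grammar:
A → b A'
A → b A A'
A' → ) A'
A' → ε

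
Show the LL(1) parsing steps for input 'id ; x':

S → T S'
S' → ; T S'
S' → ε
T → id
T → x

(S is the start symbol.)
Stack is shown with the top on the left.

Stack     Input     Action
--------------------------
S $       id ; x $  output S → T S'
T S' $    id ; x $  output T → id
id S' $   id ; x $  match 'id'
S' $      ; x $     output S' → ; T S'
; T S' $  ; x $     match ';'
T S' $    x $       output T → x
x S' $    x $       match 'x'
S' $      $         output S' → ε
$         $         accept

The string is accepted.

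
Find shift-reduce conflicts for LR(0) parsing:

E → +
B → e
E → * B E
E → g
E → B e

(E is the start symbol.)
Augment with E' → E and build the canonical LR(0) collection (I0 = CLOSURE({[E' → . E]}), then GOTO on every symbol after a dot until no new states appear). It has 10 states:
  I0: { [B → . e], [E → . * B E], [E → . +], [E → . B e], [E → . g], [E' → . E] }  — shift
  I1: { [B → . e], [E → * . B E] }  — shift
  I2: { [E → + .] }  — reduce
  I3: { [E → B . e] }  — shift
  I4: { [E' → E .] }  — accept
  I5: { [B → e .] }  — reduce
  I6: { [E → g .] }  — reduce
  I7: { [E → B e .] }  — reduce
  I8: { [B → . e], [E → * B . E], [E → . * B E], [E → . +], [E → . B e], [E → . g] }  — shift
  I9: { [E → * B E .] }  — reduce

No state contains both a complete item and a shift item.

Answer: No shift-reduce conflicts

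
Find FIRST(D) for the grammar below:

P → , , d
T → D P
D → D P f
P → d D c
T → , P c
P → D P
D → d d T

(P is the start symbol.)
{ 'd' }

From D → D P f:
  - D is the symbol being defined: contributes nothing new
    D is not nullable, so stop
From D → d d T:
  - d is a terminal: add 'd' and stop

Collecting: FIRST(D) = { 'd' }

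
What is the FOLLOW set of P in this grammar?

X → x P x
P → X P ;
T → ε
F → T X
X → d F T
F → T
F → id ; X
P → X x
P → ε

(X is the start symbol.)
To compute FOLLOW(P), find every occurrence of P on a right-hand side N → α P β: add FIRST(β) \ {ε}, and if β is empty or nullable also add FOLLOW(N). Iterate to a fixed point.

In X → x P x: P is followed by x, add FIRST(x) \ {ε} = { 'x' }
In P → X P ;: P is followed by ';', add FIRST(';') \ {ε} = { ';' }

Taking the union: FOLLOW(P) = { ';', 'x' }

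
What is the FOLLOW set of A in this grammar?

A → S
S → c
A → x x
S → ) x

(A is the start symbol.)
A is the start symbol, so $ ∈ FOLLOW(A).
A does not occur on any right-hand side.

Taking the union: FOLLOW(A) = { $ }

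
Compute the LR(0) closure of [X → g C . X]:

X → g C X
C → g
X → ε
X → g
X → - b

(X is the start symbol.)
Start with: [X → g C . X]
  [X → g C . X] has the dot before X: add [X → . g C X], [X → .], [X → . g], [X → . - b]
No further items can be added.

CLOSURE = { [X → . - b], [X → . g C X], [X → . g], [X → .], [X → g C . X] }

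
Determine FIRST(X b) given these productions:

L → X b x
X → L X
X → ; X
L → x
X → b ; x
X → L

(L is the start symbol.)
FIRST sets of the non-terminals involved (from the grammar, by fixed-point iteration):
  FIRST(X) = { ';', 'b', 'x' }

To compute FIRST(X b), process the symbols left to right:
Symbol X is a non-terminal. Add FIRST(X) \ {ε} = { ';', 'b', 'x' }
X is not nullable (ε ∉ FIRST(X)), so stop here.
FIRST(X b) = { ';', 'b', 'x' }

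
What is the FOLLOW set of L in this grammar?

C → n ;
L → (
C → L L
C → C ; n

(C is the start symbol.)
{ $, '(', ';' }

To compute FOLLOW(L), find every occurrence of L on a right-hand side N → α L β: add FIRST(β) \ {ε}, and if β is empty or nullable also add FOLLOW(N). Iterate to a fixed point.

In C → L L: L is followed by L, add FIRST(L) \ {ε} = { '(' }
In C → L L: L is at the end, add FOLLOW(C)

The FOLLOW sets referred to above (computed the same way, to a fixed point):
  FOLLOW(C) = { $, ';' }

Taking the union: FOLLOW(L) = { $, '(', ';' }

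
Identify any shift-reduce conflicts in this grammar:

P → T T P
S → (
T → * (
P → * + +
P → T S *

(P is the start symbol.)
No shift-reduce conflicts

Augment with P' → P and build the canonical LR(0) collection (I0 = CLOSURE({[P' → . P]}), then GOTO on every symbol after a dot until no new states appear). It has 13 states:
  I0: { [P → . * + +], [P → . T S *], [P → . T T P], [P' → . P], [T → . * (] }  — shift
  I1: { [P → * . + +], [T → * . (] }  — shift
  I2: { [P' → P .] }  — accept
  I3: { [P → T . S *], [P → T . T P], [S → . (], [T → . * (] }  — shift
  I4: { [S → ( .] }  — reduce
  I5: { [T → * . (] }  — shift
  I6: { [P → T S . *] }  — shift
  I7: { [P → . * + +], [P → . T S *], [P → . T T P], [P → T T . P], [T → . * (] }  — shift
  I8: { [P → T T P .] }  — reduce
  I9: { [P → T S * .] }  — reduce
  I10: { [T → * ( .] }  — reduce
  I11: { [P → * + . +] }  — shift
  I12: { [P → * + + .] }  — reduce

No state contains both a complete item and a shift item.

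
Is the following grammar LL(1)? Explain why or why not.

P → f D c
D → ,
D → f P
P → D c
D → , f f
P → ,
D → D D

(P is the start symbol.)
No. Predict set conflict for P: { 'f' }

Relevant sets:
  FIRST(D) = { ',', 'f' }

For P:
  PREDICT(P → f D c) = { 'f' }
  PREDICT(P → D c) = { ',', 'f' }
  PREDICT(P → ',') = { ',' }
For D:
  PREDICT(D → ',') = { ',' }
  PREDICT(D → f P) = { 'f' }
  PREDICT(D → ',' f f) = { ',' }
  PREDICT(D → D D) = { ',', 'f' }

Conflict found: Predict set conflict for P: { 'f' }
The grammar is NOT LL(1).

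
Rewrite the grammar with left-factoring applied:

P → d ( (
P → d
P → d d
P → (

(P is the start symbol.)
Left-factoring transforms A → αβ₁ | αβ₂ into A → αA' and A' → β₁ | β₂
(α is the longest common prefix among the alternatives). Repeat until
no nonterminal has two alternatives with a common prefix.

Round 1: P has alternatives sharing prefix 'd'. Introduce P': P → d P'
  Add: P' → ( (
  Add: P' → ε
  Add: P' → d

No remaining common prefixes — done.

Resulting grammar:
P → d P'
P' → ( (
P' → ε
P' → d
P → (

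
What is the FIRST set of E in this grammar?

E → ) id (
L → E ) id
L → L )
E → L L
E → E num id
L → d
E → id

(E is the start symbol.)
{ ')', 'd', 'id' }

FIRST sets of the other non-terminals involved (by the same procedure, iterated to a fixed point):
  FIRST(L) = { ')', 'd', 'id' }

From E → ) id (:
  - ')' is a terminal: add ')' and stop
From E → L L:
  - L is a non-terminal: add FIRST(L) \ {ε} = { ')', 'd', 'id' }
    L is not nullable, so stop
From E → E num id:
  - E is the symbol being defined: contributes nothing new
    E is not nullable, so stop
From E → id:
  - id is a terminal: add 'id' and stop

Collecting: FIRST(E) = { ')', 'd', 'id' }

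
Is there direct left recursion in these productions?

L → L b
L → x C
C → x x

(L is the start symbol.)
Yes, L is left-recursive

L → L b: LEFT RECURSIVE (starts with L)
L → x C: starts with x
C → x x: starts with x

The grammar has direct left recursion on: L.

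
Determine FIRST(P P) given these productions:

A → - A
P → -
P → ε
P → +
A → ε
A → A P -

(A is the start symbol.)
FIRST sets of the non-terminals involved (from the grammar, by fixed-point iteration):
  FIRST(P) = { '+', '-', ε }

To compute FIRST(P P), process the symbols left to right:
Symbol P is a non-terminal. Add FIRST(P) \ {ε} = { '+', '-' }
P is nullable (ε ∈ FIRST(P)), continue to the next symbol.
Symbol P is a non-terminal. Add FIRST(P) \ {ε} = { '+', '-' }
P is nullable (ε ∈ FIRST(P)), continue to the next symbol.
All symbols are nullable, so ε is in the result.
FIRST(P P) = { '+', '-', ε }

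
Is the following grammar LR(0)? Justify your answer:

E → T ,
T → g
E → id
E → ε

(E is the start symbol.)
No. Shift-reduce conflict between [E → .] and [E → . id]

Augment with E' → E and build the canonical LR(0) collection (I0 = CLOSURE({[E' → . E]}), then GOTO on every symbol after a dot until no new states appear). It has 6 states:
  I0: { [E → . T ,], [E → . id], [E → .], [E' → . E], [T → . g] }  — shift, reduce
  I1: { [E' → E .] }  — accept
  I2: { [E → T . ,] }  — shift
  I3: { [T → g .] }  — reduce
  I4: { [E → id .] }  — reduce
  I5: { [E → T , .] }  — reduce

Conflict in state I0:
  Shift-reduce conflict between [E → .] and [E → . id]
So the grammar is NOT LR(0).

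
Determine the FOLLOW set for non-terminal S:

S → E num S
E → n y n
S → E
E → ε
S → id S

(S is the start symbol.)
S is the start symbol, so $ ∈ FOLLOW(S).
In S → E num S: S is at the end; this adds FOLLOW(S) to itself — nothing new
In S → id S: S is at the end; this adds FOLLOW(S) to itself — nothing new

Taking the union: FOLLOW(S) = { $ }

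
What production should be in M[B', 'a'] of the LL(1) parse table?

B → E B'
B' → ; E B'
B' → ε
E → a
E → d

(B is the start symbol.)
To find M[B', 'a'], we find productions for B' where 'a' is in the predict set (PREDICT(N → α) = (FIRST(α) \ {ε}) ∪ (FOLLOW(N) if α ⇒* ε)).

Relevant sets:
  FOLLOW(B') = { $ }

B' → ; E B': PREDICT = { ';' }
B' → ε: PREDICT = { $ }

M[B', 'a'] is empty (no production applies)

Answer: Empty (error entry)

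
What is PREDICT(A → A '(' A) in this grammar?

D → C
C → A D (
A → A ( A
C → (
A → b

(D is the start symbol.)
{ 'b' }

PREDICT(A → A '(' A) = (FIRST(RHS) \ {ε}) ∪ (FOLLOW(A) if ε ∈ FIRST(RHS), i.e. RHS ⇒* ε)
FIRST(A) = { 'b' }
FIRST(A '(' A) = { 'b' }
ε ∉ FIRST(A '(' A), so FOLLOW(A) is not added.
PREDICT(A → A '(' A) = { 'b' }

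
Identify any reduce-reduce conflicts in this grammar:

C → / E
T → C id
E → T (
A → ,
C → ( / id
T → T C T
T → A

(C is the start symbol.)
No reduce-reduce conflicts

A reduce-reduce conflict occurs when an LR(0) state has two complete items [A → α .] and [B → β .] — both call for a reduction, and with no lookahead the parser cannot choose between them.

Augment with C' → C and build the canonical LR(0) collection (I0 = CLOSURE({[C' → . C]}), then GOTO on every symbol after a dot until no new states appear). It has 15 states:
  I0: { [C → . ( / id], [C → . / E], [C' → . C] }  — shift
  I1: { [C → ( . / id] }  — shift
  I2: { [A → . ,], [C → . ( / id], [C → . / E], [C → / . E], [E → . T (], [T → . A], [T → . C id], [T → . T C T] }  — shift
  I3: { [C' → C .] }  — accept
  I4: { [A → , .] }  — reduce
  I5: { [T → A .] }  — reduce
  I6: { [T → C . id] }  — shift
  I7: { [C → / E .] }  — reduce
  I8: { [C → . ( / id], [C → . / E], [E → T . (], [T → T . C T] }  — shift
  I9: { [C → ( . / id], [E → T ( .] }  — shift, reduce
  I10: { [A → . ,], [C → . ( / id], [C → . / E], [T → . A], [T → . C id], [T → . T C T], [T → T C . T] }  — shift
  I11: { [C → . ( / id], [C → . / E], [T → T . C T], [T → T C T .] }  — shift, reduce
  I12: { [C → ( / . id] }  — shift
  I13: { [C → ( / id .] }  — reduce
  I14: { [T → C id .] }  — reduce

No state contains more than one complete item.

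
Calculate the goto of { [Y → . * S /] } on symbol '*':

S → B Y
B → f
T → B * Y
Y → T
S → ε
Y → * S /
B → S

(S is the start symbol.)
GOTO(I, '*') = CLOSURE({ [A → αX.β] : [A → α.Xβ] ∈ I, X = '*' })

Items with dot before '*', with the dot advanced:
  [Y → . * S /] → [Y → * . S /]
Closure of the advanced items:
  [Y → * . S /] has the dot before S: add [S → . B Y], [S → .]
  [S → . B Y] has the dot before B: add [B → . f], [B → . S]

GOTO = { [B → . S], [B → . f], [S → . B Y], [S → .], [Y → * . S /] }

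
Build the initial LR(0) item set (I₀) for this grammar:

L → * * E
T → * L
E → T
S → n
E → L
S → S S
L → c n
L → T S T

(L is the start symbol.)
First, augment the grammar with L' → L
I₀ = CLOSURE({ [L' → . L] }):
  [L' → . L] has the dot before L: add [L → . * * E], [L → . c n], [L → . T S T]
  [L → . T S T] has the dot before T: add [T → . * L]
No further items can be added.

I₀ = { [L → . * * E], [L → . T S T], [L → . c n], [L' → . L], [T → . * L] }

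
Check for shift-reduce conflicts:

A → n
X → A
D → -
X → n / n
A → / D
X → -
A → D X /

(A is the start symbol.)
Yes — I9: [A → n .] vs [X → n . / n]

A shift-reduce conflict occurs when an LR(0) state has both:
  - a complete (reduce) item [A → α .] (dot at the end), and
  - a shift item [B → β . c γ] (dot before a terminal).

Augment with A' → A and build the canonical LR(0) collection (I0 = CLOSURE({[A' → . A]}), then GOTO on every symbol after a dot until no new states appear). It has 14 states:
  I0: { [A → . / D], [A → . D X /], [A → . n], [A' → . A], [D → . -] }  — shift
  I1: { [D → - .] }  — reduce
  I2: { [A → / . D], [D → . -] }  — shift
  I3: { [A' → A .] }  — accept
  I4: { [A → . / D], [A → . D X /], [A → . n], [A → D . X /], [D → . -], [X → . -], [X → . A], [X → . n / n] }  — shift
  I5: { [A → n .] }  — reduce
  I6: { [D → - .], [X → - .] }  — 2 reduces
  I7: { [X → A .] }  — reduce
  I8: { [A → D X . /] }  — shift
  I9: { [A → n .], [X → n . / n] }  — shift, reduce
  I10: { [X → n / . n] }  — shift
  I11: { [X → n / n .] }  — reduce
  I12: { [A → D X / .] }  — reduce
  I13: { [A → / D .] }  — reduce

I9 contains reduce item [A → n .] and shift item [X → n . / n] — shift-reduce conflict.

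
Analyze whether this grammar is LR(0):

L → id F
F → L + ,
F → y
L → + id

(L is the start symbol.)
Yes, the grammar is LR(0)

Augment with L' → L and build the canonical LR(0) collection (I0 = CLOSURE({[L' → . L]}), then GOTO on every symbol after a dot until no new states appear). It has 10 states:
  I0: { [L → . + id], [L → . id F], [L' → . L] }  — shift
  I1: { [L → + . id] }  — shift
  I2: { [L' → L .] }  — accept
  I3: { [F → . L + ,], [F → . y], [L → . + id], [L → . id F], [L → id . F] }  — shift
  I4: { [L → id F .] }  — reduce
  I5: { [F → L . + ,] }  — shift
  I6: { [F → y .] }  — reduce
  I7: { [F → L + . ,] }  — shift
  I8: { [F → L + , .] }  — reduce
  I9: { [L → + id .] }  — reduce

Every state is either a pure shift/goto state or contains exactly one complete item and nothing to shift — no conflicts. The grammar is LR(0).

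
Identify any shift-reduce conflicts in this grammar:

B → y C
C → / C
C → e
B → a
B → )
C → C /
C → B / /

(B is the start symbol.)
A shift-reduce conflict occurs when an LR(0) state has both:
  - a complete (reduce) item [A → α .] (dot at the end), and
  - a shift item [B → β . c γ] (dot before a terminal).

Augment with B' → B and build the canonical LR(0) collection (I0 = CLOSURE({[B' → . B]}), then GOTO on every symbol after a dot until no new states appear). It has 13 states:
  I0: { [B → . )], [B → . a], [B → . y C], [B' → . B] }  — shift
  I1: { [B → ) .] }  — reduce
  I2: { [B' → B .] }  — accept
  I3: { [B → a .] }  — reduce
  I4: { [B → . )], [B → . a], [B → . y C], [B → y . C], [C → . / C], [C → . B / /], [C → . C /], [C → . e] }  — shift
  I5: { [B → . )], [B → . a], [B → . y C], [C → . / C], [C → . B / /], [C → . C /], [C → . e], [C → / . C] }  — shift
  I6: { [C → B . / /] }  — shift
  I7: { [B → y C .], [C → C . /] }  — shift, reduce
  I8: { [C → e .] }  — reduce
  I9: { [C → C / .] }  — reduce
  I10: { [C → B / . /] }  — shift
  I11: { [C → B / / .] }  — reduce
  I12: { [C → / C .], [C → C . /] }  — shift, reduce

I7 contains reduce item [B → y C .] and shift item [C → C . /] — shift-reduce conflict.
I12 contains reduce item [C → / C .] and shift item [C → C . /] — shift-reduce conflict.

Answer: Yes — I7: [B → y C .] vs [C → C . /]; I12: [C → / C .] vs [C → C . /]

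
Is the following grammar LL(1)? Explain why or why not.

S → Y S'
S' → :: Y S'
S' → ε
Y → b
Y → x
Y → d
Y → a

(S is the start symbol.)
Relevant sets:
  FOLLOW(S') = { $ }

For S':
  PREDICT(S' → :: Y S') = { '::' }
  PREDICT(S' → ε) = { $ }
For Y:
  PREDICT(Y → b) = { 'b' }
  PREDICT(Y → x) = { 'x' }
  PREDICT(Y → d) = { 'd' }
  PREDICT(Y → a) = { 'a' }
S has a single production, so nothing to check there.

All predict sets are disjoint. The grammar IS LL(1).

Answer: Yes, the grammar is LL(1).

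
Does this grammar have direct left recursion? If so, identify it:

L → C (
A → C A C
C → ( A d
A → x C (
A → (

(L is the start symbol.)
Direct left recursion occurs when N → N α for some non-terminal N (the right-hand side begins with the left-hand side itself).

L → C (: starts with C
A → C A C: starts with C
C → ( A d: starts with '('
A → x C (: starts with x
A → (: starts with '('

No direct left recursion found.

Answer: No direct left recursion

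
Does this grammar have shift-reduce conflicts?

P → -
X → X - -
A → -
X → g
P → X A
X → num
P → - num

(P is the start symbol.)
A shift-reduce conflict occurs when an LR(0) state has both:
  - a complete (reduce) item [A → α .] (dot at the end), and
  - a shift item [B → β . c γ] (dot before a terminal).

Augment with P' → P and build the canonical LR(0) collection (I0 = CLOSURE({[P' → . P]}), then GOTO on every symbol after a dot until no new states appear). It has 10 states:
  I0: { [P → . - num], [P → . -], [P → . X A], [P' → . P], [X → . X - -], [X → . g], [X → . num] }  — shift
  I1: { [P → - . num], [P → - .] }  — shift, reduce
  I2: { [P' → P .] }  — accept
  I3: { [A → . -], [P → X . A], [X → X . - -] }  — shift
  I4: { [X → g .] }  — reduce
  I5: { [X → num .] }  — reduce
  I6: { [A → - .], [X → X - . -] }  — shift, reduce
  I7: { [P → X A .] }  — reduce
  I8: { [X → X - - .] }  — reduce
  I9: { [P → - num .] }  — reduce

I1 contains reduce item [P → - .] and shift item [P → - . num] — shift-reduce conflict.
I6 contains reduce item [A → - .] and shift item [X → X - . -] — shift-reduce conflict.

Answer: Yes — I1: [P → - .] vs [P → - . num]; I6: [A → - .] vs [X → X - . -]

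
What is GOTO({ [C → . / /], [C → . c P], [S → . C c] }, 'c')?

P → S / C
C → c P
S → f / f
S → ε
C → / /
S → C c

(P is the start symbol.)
{ [C → . / /], [C → . c P], [C → c . P], [P → . S / C], [S → . C c], [S → . f / f], [S → .] }

GOTO(I, 'c') = CLOSURE({ [A → αX.β] : [A → α.Xβ] ∈ I, X = 'c' })

Items with dot before 'c', with the dot advanced:
  [C → . c P] → [C → c . P]
Closure of the advanced items:
  [C → c . P] has the dot before P: add [P → . S / C]
  [P → . S / C] has the dot before S: add [S → . f / f], [S → .], [S → . C c]
  [S → . C c] has the dot before C: add [C → . c P], [C → . / /]

GOTO = { [C → . / /], [C → . c P], [C → c . P], [P → . S / C], [S → . C c], [S → . f / f], [S → .] }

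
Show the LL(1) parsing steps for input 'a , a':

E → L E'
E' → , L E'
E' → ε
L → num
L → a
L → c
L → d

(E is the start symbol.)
Stack is shown with the top on the left.

Stack     Input    Action
-------------------------
E $       a , a $  output E → L E'
L E' $    a , a $  output L → a
a E' $    a , a $  match 'a'
E' $      , a $    output E' → , L E'
, L E' $  , a $    match ','
L E' $    a $      output L → a
a E' $    a $      match 'a'
E' $      $        output E' → ε
$         $        accept

The string is accepted.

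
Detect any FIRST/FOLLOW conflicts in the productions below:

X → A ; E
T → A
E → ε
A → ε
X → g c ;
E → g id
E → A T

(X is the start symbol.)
No FIRST/FOLLOW conflicts.

A FIRST/FOLLOW conflict occurs when a non-terminal N has a nullable alternative N → β (β ⇒* ε) and another alternative N → α with FIRST(α) ∩ FOLLOW(N) ≠ ∅: on such a lookahead the parser cannot decide between expanding α and letting N vanish via β.

Nullable non-terminals: A, E, T.
FIRST sets used below: FIRST(A) = { ε }, FIRST(T) = { ε }
A has a nullable alternative but only one production, so nothing to check.

E: nullable alternative(s) E → ε, E → A T; FOLLOW(E) = { $ }
  E → ε: FIRST \ {ε} = { } — disjoint from FOLLOW(E)
  E → g id: FIRST \ {ε} = { 'g' } — disjoint from FOLLOW(E)
  E → A T: FIRST \ {ε} = { } — disjoint from FOLLOW(E)
T has a nullable alternative but only one production, so nothing to check.

X has no nullable alternative, so no FIRST/FOLLOW check is needed there.

No FIRST/FOLLOW conflicts found.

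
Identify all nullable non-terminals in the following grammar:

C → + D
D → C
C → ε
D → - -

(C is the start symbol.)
{ 'C', 'D' }

A non-terminal is nullable if it can derive ε (the empty string): either it has an ε-production, or it has a production whose right-hand side consists entirely of nullable non-terminals.

ε-productions: C → ε
So C is immediately nullable.
D → C: every symbol on the right is nullable, so D is nullable too.
Every non-terminal is now nullable.
Nullable = { 'C', 'D' }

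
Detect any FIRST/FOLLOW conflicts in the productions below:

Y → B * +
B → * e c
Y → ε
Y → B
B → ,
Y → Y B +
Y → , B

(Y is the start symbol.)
Yes. Y → B '*' '+' with FOLLOW(Y) on { '*', ',' }; Y → B with FOLLOW(Y) on { '*', ',' }; Y → Y B '+' with FOLLOW(Y) on { '*', ',' }; Y → ',' B with FOLLOW(Y) on { ',' }

A FIRST/FOLLOW conflict occurs when a non-terminal N has a nullable alternative N → β (β ⇒* ε) and another alternative N → α with FIRST(α) ∩ FOLLOW(N) ≠ ∅: on such a lookahead the parser cannot decide between expanding α and letting N vanish via β.

Nullable non-terminals: Y.
FIRST sets used below: FIRST(B) = { '*', ',' }, FIRST(Y) = { '*', ',', ε }

Y: nullable alternative(s) Y → ε; FOLLOW(Y) = { $, '*', ',' }
  Y → B * +: FIRST \ {ε} = { '*', ',' } — overlaps FOLLOW(Y) on { '*', ',' }: CONFLICT
  Y → ε: FIRST \ {ε} = { } — this is the only nullable alternative, skip
  Y → B: FIRST \ {ε} = { '*', ',' } — overlaps FOLLOW(Y) on { '*', ',' }: CONFLICT
  Y → Y B +: FIRST \ {ε} = { '*', ',' } — overlaps FOLLOW(Y) on { '*', ',' }: CONFLICT
  Y → , B: FIRST \ {ε} = { ',' } — overlaps FOLLOW(Y) on { ',' }: CONFLICT

B has no nullable alternative, so no FIRST/FOLLOW check is needed there.

So the grammar has 4 FIRST/FOLLOW conflicts (marked CONFLICT above).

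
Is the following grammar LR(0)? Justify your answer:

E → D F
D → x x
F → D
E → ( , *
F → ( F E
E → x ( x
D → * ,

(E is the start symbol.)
Yes, the grammar is LR(0)

A grammar is LR(0) if no state in the canonical LR(0) collection has:
  - both a shift item (dot before a terminal) and a complete item (shift-reduce conflict), or
  - two or more complete items (reduce-reduce conflict; the accept item [E' → E .] counts as a complete item here).

Augment with E' → E and build the canonical LR(0) collection (I0 = CLOSURE({[E' → . E]}), then GOTO on every symbol after a dot until no new states appear). It has 18 states:
  I0: { [D → . * ,], [D → . x x], [E → . ( , *], [E → . D F], [E → . x ( x], [E' → . E] }  — shift
  I1: { [E → ( . , *] }  — shift
  I2: { [D → * . ,] }  — shift
  I3: { [D → . * ,], [D → . x x], [E → D . F], [F → . ( F E], [F → . D] }  — shift
  I4: { [E' → E .] }  — accept
  I5: { [D → x . x], [E → x . ( x] }  — shift
  I6: { [E → x ( . x] }  — shift
  I7: { [D → x x .] }  — reduce
  I8: { [E → x ( x .] }  — reduce
  I9: { [D → . * ,], [D → . x x], [F → ( . F E], [F → . ( F E], [F → . D] }  — shift
  I10: { [F → D .] }  — reduce
  I11: { [E → D F .] }  — reduce
  I12: { [D → x . x] }  — shift
  I13: { [D → . * ,], [D → . x x], [E → . ( , *], [E → . D F], [E → . x ( x], [F → ( F . E] }  — shift
  I14: { [F → ( F E .] }  — reduce
  I15: { [D → * , .] }  — reduce
  I16: { [E → ( , . *] }  — shift
  I17: { [E → ( , * .] }  — reduce

Every state is either a pure shift/goto state or contains exactly one complete item and nothing to shift — no conflicts. The grammar is LR(0).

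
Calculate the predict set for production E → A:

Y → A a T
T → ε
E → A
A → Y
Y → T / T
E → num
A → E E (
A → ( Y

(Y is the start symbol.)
PREDICT(E → A) = (FIRST(RHS) \ {ε}) ∪ (FOLLOW(E) if ε ∈ FIRST(RHS), i.e. RHS ⇒* ε)
FIRST(A) = { '(', '/', 'num' }
FIRST(A) = { '(', '/', 'num' }
ε ∉ FIRST(A), so FOLLOW(E) is not added.
PREDICT(E → A) = { '(', '/', 'num' }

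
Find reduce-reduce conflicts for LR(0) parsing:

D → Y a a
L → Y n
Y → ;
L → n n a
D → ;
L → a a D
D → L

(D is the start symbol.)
Yes — I1: [D → ; .] vs [Y → ; .]

Augment with D' → D and build the canonical LR(0) collection (I0 = CLOSURE({[D' → . D]}), then GOTO on every symbol after a dot until no new states appear). It has 14 states:
  I0: { [D → . ;], [D → . L], [D → . Y a a], [D' → . D], [L → . Y n], [L → . a a D], [L → . n n a], [Y → . ;] }  — shift
  I1: { [D → ; .], [Y → ; .] }  — 2 reduces
  I2: { [D' → D .] }  — accept
  I3: { [D → L .] }  — reduce
  I4: { [D → Y . a a], [L → Y . n] }  — shift
  I5: { [L → a . a D] }  — shift
  I6: { [L → n . n a] }  — shift
  I7: { [L → n n . a] }  — shift
  I8: { [L → n n a .] }  — reduce
  I9: { [D → . ;], [D → . L], [D → . Y a a], [L → . Y n], [L → . a a D], [L → . n n a], [L → a a . D], [Y → . ;] }  — shift
  I10: { [L → a a D .] }  — reduce
  I11: { [D → Y a . a] }  — shift
  I12: { [L → Y n .] }  — reduce
  I13: { [D → Y a a .] }  — reduce

I1 contains complete items [D → ; .], [Y → ; .] — reduce-reduce conflict.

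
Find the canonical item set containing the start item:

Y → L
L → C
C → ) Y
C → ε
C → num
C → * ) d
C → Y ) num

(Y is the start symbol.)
First, augment the grammar with Y' → Y
I₀ = CLOSURE({ [Y' → . Y] }):
  [Y' → . Y] has the dot before Y: add [Y → . L]
  [Y → . L] has the dot before L: add [L → . C]
  [L → . C] has the dot before C: add [C → . ) Y], [C → .], [C → . num], [C → . * ) d], [C → . Y ) num]
No further items can be added.

I₀ = { [C → . ) Y], [C → . * ) d], [C → . Y ) num], [C → . num], [C → .], [L → . C], [Y → . L], [Y' → . Y] }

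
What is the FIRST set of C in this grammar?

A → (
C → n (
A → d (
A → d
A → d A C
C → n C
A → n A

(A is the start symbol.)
To compute FIRST(C), examine every production with C on the left-hand side, reading each right-hand side left to right until a non-nullable symbol is reached.

From C → n (:
  - n is a terminal: add 'n' and stop
From C → n C:
  - n is a terminal: add 'n' and stop

Collecting: FIRST(C) = { 'n' }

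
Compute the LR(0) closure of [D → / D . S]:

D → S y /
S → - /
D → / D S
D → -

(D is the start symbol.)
To compute CLOSURE, for each item [A → α.Bβ] where B is a non-terminal, add [B → .γ] for all productions B → γ; repeat for the newly added items until nothing changes.

Start with: [D → / D . S]
  [D → / D . S] has the dot before S: add [S → . - /]
No further items can be added.

CLOSURE = { [D → / D . S], [S → . - /] }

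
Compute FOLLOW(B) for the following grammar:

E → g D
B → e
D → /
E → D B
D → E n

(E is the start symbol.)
To compute FOLLOW(B), find every occurrence of B on a right-hand side N → α B β: add FIRST(β) \ {ε}, and if β is empty or nullable also add FOLLOW(N). Iterate to a fixed point.

In E → D B: B is at the end, add FOLLOW(E)

The FOLLOW sets referred to above (computed the same way, to a fixed point):
  FOLLOW(E) = { $, 'n' }

Taking the union: FOLLOW(B) = { $, 'n' }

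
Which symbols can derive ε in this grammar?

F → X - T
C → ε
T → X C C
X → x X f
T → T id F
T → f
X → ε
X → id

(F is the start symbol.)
ε-productions: C → ε, X → ε
So C, X are immediately nullable.
T → X C C: every symbol on the right is nullable, so T is nullable too.
No further non-terminal can be added: every production for the remaining non-terminals contains a terminal or a non-nullable non-terminal.
Nullable = { 'C', 'T', 'X' }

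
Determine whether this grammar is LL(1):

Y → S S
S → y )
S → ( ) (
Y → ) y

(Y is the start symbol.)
A grammar is LL(1) if for each non-terminal N with multiple productions, the predict sets of those productions are pairwise disjoint, where PREDICT(N → α) = (FIRST(α) \ {ε}) ∪ (FOLLOW(N) if α ⇒* ε).

Relevant sets:
  FIRST(S) = { '(', 'y' }

For Y:
  PREDICT(Y → S S) = { '(', 'y' }
  PREDICT(Y → ')' y) = { ')' }
For S:
  PREDICT(S → y ')') = { 'y' }
  PREDICT(S → '(' ')' '(') = { '(' }

All predict sets are disjoint. The grammar IS LL(1).

Answer: Yes, the grammar is LL(1).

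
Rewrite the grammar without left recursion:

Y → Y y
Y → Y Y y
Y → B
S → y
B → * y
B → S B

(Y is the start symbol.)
Y → B Y'
Y' → y Y'
Y' → Y y Y'
Y' → ε
S → y
B → * y
B → S B

Y is directly left-recursive. The standard transformation for
  A → A α₁ | ... | A α_m | β₁ | ... | β_n
is
  A  → β₁ A' | ... | β_n A'
  A' → α₁ A' | ... | α_m A' | ε

Y → B becomes Y → B Y'
Y → Y y becomes Y' → y Y'
Y → Y Y y becomes Y' → Y y Y'
Add Y' → ε

Productions for other non-terminals are unchanged:
  S → y
  B → * y
  B → S B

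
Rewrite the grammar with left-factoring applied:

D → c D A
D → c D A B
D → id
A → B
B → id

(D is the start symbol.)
Left-factoring transforms A → αβ₁ | αβ₂ into A → αA' and A' → β₁ | β₂
(α is the longest common prefix among the alternatives). Repeat until
no nonterminal has two alternatives with a common prefix.

Round 1: D has alternatives sharing prefix 'c D A'. Introduce D': D → c D A D'
  Add: D' → ε
  Add: D' → B

No remaining common prefixes — done.

Resulting grammar:
D → c D A D'
D' → ε
D' → B
D → id
A → B
B → id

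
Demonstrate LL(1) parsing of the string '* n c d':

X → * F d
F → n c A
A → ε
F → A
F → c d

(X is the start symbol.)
Stack is shown with the top on the left.

Stack      Input      Action
----------------------------
X $        * n c d $  output X → * F d
* F d $    * n c d $  match '*'
F d $      n c d $    output F → n c A
n c A d $  n c d $    match 'n'
c A d $    c d $      match 'c'
A d $      d $        output A → ε
d $        d $        match 'd'
$          $          accept

The string is accepted.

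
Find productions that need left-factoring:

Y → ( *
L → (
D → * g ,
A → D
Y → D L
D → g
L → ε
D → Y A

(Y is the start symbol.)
Left-factoring is needed when two productions for the same non-terminal
share a common prefix on the right-hand side.

Productions for Y:
  Y → ( *
  Y → D L
Productions for L:
  L → (
  L → ε
Productions for D:
  D → * g ,
  D → g
  D → Y A

No common prefixes found.

Answer: No, left-factoring is not needed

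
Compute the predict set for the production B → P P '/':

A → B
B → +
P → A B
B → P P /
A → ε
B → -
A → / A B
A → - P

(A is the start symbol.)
{ '+', '-', '/' }

PREDICT(B → P P '/') = (FIRST(RHS) \ {ε}) ∪ (FOLLOW(B) if ε ∈ FIRST(RHS), i.e. RHS ⇒* ε)
FIRST(P) = { '+', '-', '/' }
FIRST(P P '/') = { '+', '-', '/' }
ε ∉ FIRST(P P '/'), so FOLLOW(B) is not added.
PREDICT(B → P P '/') = { '+', '-', '/' }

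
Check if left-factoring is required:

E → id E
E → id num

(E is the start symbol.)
Left-factoring is needed when two productions for the same non-terminal
share a common prefix on the right-hand side.

Productions for E:
  E → id E
  E → id num

Found common prefix 'id' in productions for E

Answer: Yes, E has productions with common prefix 'id'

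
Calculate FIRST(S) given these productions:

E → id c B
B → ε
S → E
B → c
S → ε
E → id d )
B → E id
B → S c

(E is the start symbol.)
{ 'id', ε }

To compute FIRST(S), examine every production with S on the left-hand side, reading each right-hand side left to right until a non-nullable symbol is reached.

FIRST sets of the other non-terminals involved (by the same procedure, iterated to a fixed point):
  FIRST(E) = { 'id' }

From S → E:
  - E is a non-terminal: add FIRST(E) \ {ε} = { 'id' }
    E is not nullable, so stop
From S → ε:
  - ε-production, so ε ∈ FIRST(S)

Collecting: FIRST(S) = { 'id', ε }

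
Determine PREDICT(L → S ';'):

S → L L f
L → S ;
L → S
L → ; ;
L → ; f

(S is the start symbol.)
PREDICT(L → S ';') = (FIRST(RHS) \ {ε}) ∪ (FOLLOW(L) if ε ∈ FIRST(RHS), i.e. RHS ⇒* ε)
FIRST(S) = { ';' }
FIRST(S ';') = { ';' }
ε ∉ FIRST(S ';'), so FOLLOW(L) is not added.
PREDICT(L → S ';') = { ';' }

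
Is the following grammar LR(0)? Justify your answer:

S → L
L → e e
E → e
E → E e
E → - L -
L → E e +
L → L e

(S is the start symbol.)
No. Shift-reduce conflict between [S → L .] and [L → L . e]

Augment with S' → S and build the canonical LR(0) collection (I0 = CLOSURE({[S' → . S]}), then GOTO on every symbol after a dot until no new states appear). It has 12 states:
  I0: { [E → . - L -], [E → . E e], [E → . e], [L → . E e +], [L → . L e], [L → . e e], [S → . L], [S' → . S] }  — shift
  I1: { [E → - . L -], [E → . - L -], [E → . E e], [E → . e], [L → . E e +], [L → . L e], [L → . e e] }  — shift
  I2: { [E → E . e], [L → E . e +] }  — shift
  I3: { [L → L . e], [S → L .] }  — shift, reduce
  I4: { [S' → S .] }  — accept
  I5: { [E → e .], [L → e . e] }  — shift, reduce
  I6: { [L → e e .] }  — reduce
  I7: { [L → L e .] }  — reduce
  I8: { [E → E e .], [L → E e . +] }  — shift, reduce
  I9: { [L → E e + .] }  — reduce
  I10: { [E → - L . -], [L → L . e] }  — shift
  I11: { [E → - L - .] }  — reduce

Conflict in state I3:
  Shift-reduce conflict between [S → L .] and [L → L . e]
So the grammar is NOT LR(0).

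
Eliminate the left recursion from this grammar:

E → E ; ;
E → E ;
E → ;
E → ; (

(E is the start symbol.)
E → ; E'
E → ; ( E'
E' → ; ; E'
E' → ; E'
E' → ε

E is directly left-recursive. The standard transformation for
  A → A α₁ | ... | A α_m | β₁ | ... | β_n
is
  A  → β₁ A' | ... | β_n A'
  A' → α₁ A' | ... | α_m A' | ε

E → ; becomes E → ; E'
E → ; ( becomes E → ; ( E'
E → E ; ; becomes E' → ; ; E'
E → E ; becomes E' → ; E'
Add E' → ε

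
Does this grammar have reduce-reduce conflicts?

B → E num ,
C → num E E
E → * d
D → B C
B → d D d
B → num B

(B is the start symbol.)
No reduce-reduce conflicts

Augment with B' → B and build the canonical LR(0) collection (I0 = CLOSURE({[B' → . B]}), then GOTO on every symbol after a dot until no new states appear). It has 17 states:
  I0: { [B → . E num ,], [B → . d D d], [B → . num B], [B' → . B], [E → . * d] }  — shift
  I1: { [E → * . d] }  — shift
  I2: { [B' → B .] }  — accept
  I3: { [B → E . num ,] }  — shift
  I4: { [B → . E num ,], [B → . d D d], [B → . num B], [B → d . D d], [D → . B C], [E → . * d] }  — shift
  I5: { [B → . E num ,], [B → . d D d], [B → . num B], [B → num . B], [E → . * d] }  — shift
  I6: { [B → num B .] }  — reduce
  I7: { [C → . num E E], [D → B . C] }  — shift
  I8: { [B → d D . d] }  — shift
  I9: { [B → d D d .] }  — reduce
  I10: { [D → B C .] }  — reduce
  I11: { [C → num . E E], [E → . * d] }  — shift
  I12: { [C → num E . E], [E → . * d] }  — shift
  I13: { [C → num E E .] }  — reduce
  I14: { [B → E num . ,] }  — shift
  I15: { [B → E num , .] }  — reduce
  I16: { [E → * d .] }  — reduce

No state contains more than one complete item.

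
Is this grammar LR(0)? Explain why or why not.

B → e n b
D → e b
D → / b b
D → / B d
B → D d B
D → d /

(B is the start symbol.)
Yes, the grammar is LR(0)

Augment with B' → B and build the canonical LR(0) collection (I0 = CLOSURE({[B' → . B]}), then GOTO on every symbol after a dot until no new states appear). It has 16 states:
  I0: { [B → . D d B], [B → . e n b], [B' → . B], [D → . / B d], [D → . / b b], [D → . d /], [D → . e b] }  — shift
  I1: { [B → . D d B], [B → . e n b], [D → . / B d], [D → . / b b], [D → . d /], [D → . e b], [D → / . B d], [D → / . b b] }  — shift
  I2: { [B' → B .] }  — accept
  I3: { [B → D . d B] }  — shift
  I4: { [D → d . /] }  — shift
  I5: { [B → e . n b], [D → e . b] }  — shift
  I6: { [D → e b .] }  — reduce
  I7: { [B → e n . b] }  — shift
  I8: { [B → e n b .] }  — reduce
  I9: { [D → d / .] }  — reduce
  I10: { [B → . D d B], [B → . e n b], [B → D d . B], [D → . / B d], [D → . / b b], [D → . d /], [D → . e b] }  — shift
  I11: { [B → D d B .] }  — reduce
  I12: { [D → / B . d] }  — shift
  I13: { [D → / b . b] }  — shift
  I14: { [D → / b b .] }  — reduce
  I15: { [D → / B d .] }  — reduce

Every state is either a pure shift/goto state or contains exactly one complete item and nothing to shift — no conflicts. The grammar is LR(0).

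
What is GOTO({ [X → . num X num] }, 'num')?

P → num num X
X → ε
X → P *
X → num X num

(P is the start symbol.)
{ [P → . num num X], [X → . P *], [X → . num X num], [X → .], [X → num . X num] }

GOTO(I, 'num') = CLOSURE({ [A → αX.β] : [A → α.Xβ] ∈ I, X = 'num' })

Items with dot before 'num', with the dot advanced:
  [X → . num X num] → [X → num . X num]
Closure of the advanced items:
  [X → num . X num] has the dot before X: add [X → .], [X → . P *], [X → . num X num]
  [X → . P *] has the dot before P: add [P → . num num X]

GOTO = { [P → . num num X], [X → . P *], [X → . num X num], [X → .], [X → num . X num] }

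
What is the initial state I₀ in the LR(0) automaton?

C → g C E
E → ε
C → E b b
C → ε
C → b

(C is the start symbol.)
{ [C → . E b b], [C → . b], [C → . g C E], [C → .], [C' → . C], [E → .] }

First, augment the grammar with C' → C
I₀ = CLOSURE({ [C' → . C] }):
  [C' → . C] has the dot before C: add [C → . g C E], [C → . E b b], [C → .], [C → . b]
  [C → . E b b] has the dot before E: add [E → .]
No further items can be added.

I₀ = { [C → . E b b], [C → . b], [C → . g C E], [C → .], [C' → . C], [E → .] }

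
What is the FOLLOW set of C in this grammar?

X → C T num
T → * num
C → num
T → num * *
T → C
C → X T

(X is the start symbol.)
{ '*', 'num' }

In X → C T num: C is followed by T num, add FIRST(T num) \ {ε} = { '*', 'num' }
In T → C: C is at the end, add FOLLOW(T)

The FOLLOW sets referred to above (computed the same way, to a fixed point):
  FOLLOW(T) = { '*', 'num' }

Taking the union: FOLLOW(C) = { '*', 'num' }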